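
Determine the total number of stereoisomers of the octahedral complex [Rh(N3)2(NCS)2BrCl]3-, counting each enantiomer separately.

In an octahedral complex each vertex has one trans partner and four cis neighbours.
Systematic placement gives 6 geometric isomers: N3 trans, NCS trans; N3 cis, NCS cis (3 arrangements, 2 chiral); N3 cis, NCS trans; N3 trans, NCS cis.
Of these, 2 lack any improper symmetry element and so occur as enantiomeric pairs, giving 6 + 2 = 8 stereoisomers in total.

8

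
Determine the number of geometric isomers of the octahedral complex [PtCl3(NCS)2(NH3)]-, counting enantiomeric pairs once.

3

There are 3 geometric isomers: Cl mer, NCS cis; Cl mer, NCS trans; Cl fac, NCS cis.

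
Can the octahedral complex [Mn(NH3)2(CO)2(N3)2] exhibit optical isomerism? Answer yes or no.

yes

In an octahedral complex each vertex has one trans partner and four cis neighbours.
Systematic placement gives 5 geometric isomers: NH3 trans, CO trans, N3 trans; NH3 cis, CO trans, N3 cis; NH3 trans, CO cis, N3 cis; NH3 cis, CO cis, N3 cis (chiral); NH3 cis, CO cis, N3 trans.
One of these lacks any improper symmetry element and so occurs as an enantiomeric pair, giving 5 + 1 = 6 stereoisomers in total.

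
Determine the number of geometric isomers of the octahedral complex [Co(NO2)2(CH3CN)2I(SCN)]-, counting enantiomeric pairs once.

6

Working through the distinct placements yields 6 geometric isomers: NO2 cis, CH3CN trans; NO2 trans, CH3CN trans; NO2 cis, CH3CN cis (3 arrangements, 2 chiral); NO2 trans, CH3CN cis.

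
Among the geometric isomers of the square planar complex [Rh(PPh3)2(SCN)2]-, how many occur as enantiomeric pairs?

In a square planar complex each vertex has one trans partner and two cis neighbours.
Working through the distinct placements yields 2 geometric isomers: PPh3 cis; PPh3 trans.
Each arrangement has an internal mirror plane or centre of symmetry, so none is chiral.

0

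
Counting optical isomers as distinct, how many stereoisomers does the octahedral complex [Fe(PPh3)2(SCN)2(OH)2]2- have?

6

The six octahedral sites form three mutually perpendicular trans pairs.
Systematic placement gives 5 geometric isomers: PPh3 trans, SCN trans, OH trans; PPh3 cis, SCN cis, OH trans; PPh3 cis, SCN trans, OH cis; PPh3 cis, SCN cis, OH cis (chiral); PPh3 trans, SCN cis, OH cis.
One of these lacks any improper symmetry element and so occurs as an enantiomeric pair, giving 5 + 1 = 6 stereoisomers in total.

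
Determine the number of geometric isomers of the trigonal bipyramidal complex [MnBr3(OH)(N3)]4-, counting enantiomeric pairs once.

In a trigonal bipyramid the two axial positions differ from the three equatorial ones.
There are 4 geometric isomers: OH equatorial, N3 equatorial; OH equatorial, N3 axial; OH axial, N3 equatorial; OH axial, N3 axial.

4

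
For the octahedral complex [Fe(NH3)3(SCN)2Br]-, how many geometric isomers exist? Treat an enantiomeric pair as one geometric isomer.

3

An octahedron has six vertices in three trans pairs; every non-trans pair is cis.
Systematic placement gives 3 geometric isomers: NH3 mer, SCN trans; NH3 fac, SCN cis; NH3 mer, SCN cis.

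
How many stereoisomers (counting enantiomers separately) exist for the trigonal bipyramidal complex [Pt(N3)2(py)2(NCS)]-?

In a trigonal bipyramid the two axial positions differ from the three equatorial ones.
Exhaustive case analysis gives 5 geometric isomers.
One of these lacks any improper symmetry element and so occurs as an enantiomeric pair, giving 5 + 1 = 6 stereoisomers in total.

6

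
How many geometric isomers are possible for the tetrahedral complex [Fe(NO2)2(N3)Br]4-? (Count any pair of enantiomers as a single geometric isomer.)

All four vertices of a tetrahedron are equivalent and mutually adjacent, so cis/trans isomerism cannot arise.
Only one geometric arrangement is possible.

1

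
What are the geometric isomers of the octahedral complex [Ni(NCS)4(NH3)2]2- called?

cis and trans

Working through the distinct placements yields 2 geometric isomers: NH3 trans; NH3 cis.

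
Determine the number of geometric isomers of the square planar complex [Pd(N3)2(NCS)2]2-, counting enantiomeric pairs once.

2

In a square planar complex each vertex has one trans partner and two cis neighbours.
The distinct arrangements are (2 in all): N3 cis; N3 trans.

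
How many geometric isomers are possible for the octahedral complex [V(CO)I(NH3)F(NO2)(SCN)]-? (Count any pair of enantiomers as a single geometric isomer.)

15

Exhaustive case analysis gives 15 geometric isomers.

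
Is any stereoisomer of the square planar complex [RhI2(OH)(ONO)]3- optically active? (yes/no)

Systematic placement gives 2 geometric isomers: I cis; I trans.
Each arrangement has an internal mirror plane or centre of symmetry, so none is chiral.

no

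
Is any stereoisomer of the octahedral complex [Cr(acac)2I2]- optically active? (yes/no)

The six octahedral sites form three mutually perpendicular trans pairs.
Each acac is bidentate and must span two cis positions.
The distinct arrangements are (2 in all): I trans; I cis (chiral).
One of these lacks any improper symmetry element and so occurs as an enantiomeric pair, giving 2 + 1 = 3 stereoisomers in total.

yes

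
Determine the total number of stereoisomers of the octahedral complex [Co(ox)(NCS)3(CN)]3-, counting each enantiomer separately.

Each ox is bidentate and must span two cis positions.
Systematic placement gives 2 geometric isomers: NCS fac; NCS mer.
Each arrangement has an internal mirror plane or centre of symmetry, so none is chiral.

2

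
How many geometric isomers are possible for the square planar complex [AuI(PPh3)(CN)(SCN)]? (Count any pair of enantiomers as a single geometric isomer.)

A square has two trans pairs of vertices; adjacent vertices are cis.
Systematic placement gives 3 geometric isomers: (CN/PPh3 trans, I/SCN trans); (CN/SCN trans, I/PPh3 trans); (CN/I trans, PPh3/SCN trans).

3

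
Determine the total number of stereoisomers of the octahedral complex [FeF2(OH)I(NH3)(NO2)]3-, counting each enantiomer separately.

The six octahedral sites form three mutually perpendicular trans pairs.
Systematic enumeration (placing each ligand type in turn and discarding arrangements equivalent by rotation or reflection) gives 9 geometric isomers.
Of these, 6 lack any improper symmetry element and so occur as enantiomeric pairs, giving 9 + 6 = 15 stereoisomers in total.

15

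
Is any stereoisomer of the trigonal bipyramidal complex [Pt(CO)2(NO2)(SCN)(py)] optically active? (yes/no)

yes

In a trigonal bipyramid the two axial positions differ from the three equatorial ones.
Placing the ligands in turn and identifying arrangements related by rotation or reflection leaves 7 distinct geometric isomers.
Of these, 3 lack any improper symmetry element and so occur as enantiomeric pairs, giving 7 + 3 = 10 stereoisomers in total.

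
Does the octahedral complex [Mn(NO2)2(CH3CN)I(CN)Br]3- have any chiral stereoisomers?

Placing the ligands in turn and identifying arrangements related by rotation or reflection leaves 9 distinct geometric isomers.
Of these, 6 lack any improper symmetry element and so occur as enantiomeric pairs, giving 9 + 6 = 15 stereoisomers in total.

yes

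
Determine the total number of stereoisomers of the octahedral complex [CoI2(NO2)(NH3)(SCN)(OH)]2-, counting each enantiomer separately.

15

An octahedron has six vertices in three trans pairs; every non-trans pair is cis.
Exhaustive case analysis gives 9 geometric isomers.
Of these, 6 lack any improper symmetry element and so occur as enantiomeric pairs, giving 9 + 6 = 15 stereoisomers in total.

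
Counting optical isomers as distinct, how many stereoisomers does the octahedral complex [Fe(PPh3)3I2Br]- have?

3

An octahedron has six vertices in three trans pairs; every non-trans pair is cis.
There are 3 geometric isomers: PPh3 mer, I cis; PPh3 mer, I trans; PPh3 fac, I cis.
Each arrangement has an internal mirror plane or centre of symmetry, so none is chiral.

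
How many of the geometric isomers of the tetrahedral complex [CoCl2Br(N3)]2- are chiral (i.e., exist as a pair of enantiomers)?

0

In a tetrahedral complex all four positions are equivalent and every pair of ligands is adjacent — there is no cis/trans distinction.
Only one geometric arrangement is possible.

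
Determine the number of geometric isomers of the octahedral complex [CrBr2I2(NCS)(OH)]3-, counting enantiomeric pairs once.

In an octahedral complex each vertex has one trans partner and four cis neighbours.
The distinct arrangements are (6 in all): Br trans, I trans; Br trans, I cis; Br cis, I cis (3 arrangements, 2 chiral); Br cis, I trans.

6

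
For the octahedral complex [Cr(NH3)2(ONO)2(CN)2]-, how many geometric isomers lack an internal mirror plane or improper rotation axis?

In an octahedral complex each vertex has one trans partner and four cis neighbours.
Working through the distinct placements yields 5 geometric isomers: NH3 trans, ONO trans, CN trans; NH3 cis, ONO cis, CN trans; NH3 cis, ONO trans, CN cis; NH3 cis, ONO cis, CN cis (chiral); NH3 trans, ONO cis, CN cis.
One of these lacks any improper symmetry element and so occurs as an enantiomeric pair, giving 5 + 1 = 6 stereoisomers in total.

1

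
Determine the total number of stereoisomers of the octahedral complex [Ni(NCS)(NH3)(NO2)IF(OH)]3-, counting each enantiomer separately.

The six octahedral sites form three mutually perpendicular trans pairs.
Systematic enumeration (placing each ligand type in turn and discarding arrangements equivalent by rotation or reflection) gives 15 geometric isomers.
Of these, 15 lack any improper symmetry element and so occur as enantiomeric pairs, giving 15 + 15 = 30 stereoisomers in total.

30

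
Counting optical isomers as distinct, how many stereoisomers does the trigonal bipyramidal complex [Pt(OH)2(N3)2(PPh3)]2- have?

6

Exhaustive case analysis gives 5 geometric isomers.
One of these lacks any improper symmetry element and so occurs as an enantiomeric pair, giving 5 + 1 = 6 stereoisomers in total.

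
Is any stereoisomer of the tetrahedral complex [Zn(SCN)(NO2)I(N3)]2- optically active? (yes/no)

In a tetrahedral complex all four positions are equivalent and every pair of ligands is adjacent — there is no cis/trans distinction.
Only one geometric arrangement is possible; it has no improper symmetry element, so it exists as a pair of enantiomers (2 stereoisomers).

yes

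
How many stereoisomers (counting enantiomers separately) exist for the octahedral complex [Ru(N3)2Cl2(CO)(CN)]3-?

The six octahedral sites form three mutually perpendicular trans pairs.
The distinct arrangements are (6 in all): N3 trans, Cl trans; N3 cis, Cl cis (3 arrangements, 2 chiral); N3 trans, Cl cis; N3 cis, Cl trans.
Of these, 2 lack any improper symmetry element and so occur as enantiomeric pairs, giving 6 + 2 = 8 stereoisomers in total.

8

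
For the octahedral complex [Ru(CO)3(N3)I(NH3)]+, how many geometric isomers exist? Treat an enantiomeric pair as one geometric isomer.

4

In an octahedral complex each vertex has one trans partner and four cis neighbours.
Working through the distinct placements yields 4 geometric isomers: CO mer (3 arrangements); CO fac (chiral).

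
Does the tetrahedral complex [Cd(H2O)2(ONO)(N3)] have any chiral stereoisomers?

no

In a tetrahedral complex all four positions are equivalent and every pair of ligands is adjacent — there is no cis/trans distinction.
Only one geometric arrangement is possible.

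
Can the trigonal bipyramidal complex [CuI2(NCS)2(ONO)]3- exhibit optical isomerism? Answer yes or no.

A trigonal bipyramid has two axial and three equatorial sites, which are chemically inequivalent.
Systematic enumeration (placing each ligand type in turn and discarding arrangements equivalent by rotation or reflection) gives 5 geometric isomers.
One of these lacks any improper symmetry element and so occurs as an enantiomeric pair, giving 5 + 1 = 6 stereoisomers in total.

yes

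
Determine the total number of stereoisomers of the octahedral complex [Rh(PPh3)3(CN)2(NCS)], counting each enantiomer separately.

Working through the distinct placements yields 3 geometric isomers: PPh3 mer, CN trans; PPh3 mer, CN cis; PPh3 fac, CN cis.
Each arrangement has an internal mirror plane or centre of symmetry, so none is chiral.

3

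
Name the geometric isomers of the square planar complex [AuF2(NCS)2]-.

In a square planar complex each vertex has one trans partner and two cis neighbours.
There are 2 geometric isomers: F cis; F trans.

cis and trans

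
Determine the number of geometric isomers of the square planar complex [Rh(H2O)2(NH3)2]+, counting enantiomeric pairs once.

Systematic placement gives 2 geometric isomers: H2O cis; H2O trans.

2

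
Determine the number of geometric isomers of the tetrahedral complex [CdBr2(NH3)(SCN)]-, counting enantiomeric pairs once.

1

Only one geometric arrangement is possible.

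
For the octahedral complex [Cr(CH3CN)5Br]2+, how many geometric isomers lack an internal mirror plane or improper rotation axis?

0

The six octahedral sites form three mutually perpendicular trans pairs.
Only one geometric arrangement is possible.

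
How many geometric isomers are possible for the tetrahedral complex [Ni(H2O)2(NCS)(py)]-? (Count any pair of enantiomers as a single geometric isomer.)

1

Only one geometric arrangement is possible.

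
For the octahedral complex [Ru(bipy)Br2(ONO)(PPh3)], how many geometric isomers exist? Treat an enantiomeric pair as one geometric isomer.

In an octahedral complex each vertex has one trans partner and four cis neighbours.
Each bipy is bidentate and must span two cis positions.
The distinct arrangements are (4 in all): Br trans; Br cis (3 arrangements, 2 chiral).

4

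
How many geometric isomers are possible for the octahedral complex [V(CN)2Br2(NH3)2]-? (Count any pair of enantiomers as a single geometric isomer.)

An octahedron has six vertices in three trans pairs; every non-trans pair is cis.
Working through the distinct placements yields 5 geometric isomers: CN trans, Br trans, NH3 trans; CN cis, Br trans, NH3 cis; CN cis, Br cis, NH3 trans; CN cis, Br cis, NH3 cis (chiral); CN trans, Br cis, NH3 cis.

5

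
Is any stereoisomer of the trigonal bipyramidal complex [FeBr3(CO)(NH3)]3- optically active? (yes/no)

A trigonal bipyramid has two axial and three equatorial sites, which are chemically inequivalent.
Working through the distinct placements yields 4 geometric isomers: CO equatorial, NH3 equatorial; CO axial, NH3 equatorial; CO equatorial, NH3 axial; CO axial, NH3 axial.
Each arrangement has an internal mirror plane or centre of symmetry, so none is chiral.

no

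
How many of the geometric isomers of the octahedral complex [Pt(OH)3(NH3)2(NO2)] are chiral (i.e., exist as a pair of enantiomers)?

Working through the distinct placements yields 3 geometric isomers: OH mer, NH3 trans; OH mer, NH3 cis; OH fac, NH3 cis.
Each arrangement has an internal mirror plane or centre of symmetry, so none is chiral.

0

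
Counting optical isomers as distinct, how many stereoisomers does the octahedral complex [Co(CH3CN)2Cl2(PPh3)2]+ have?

6

The six octahedral sites form three mutually perpendicular trans pairs.
Systematic placement gives 5 geometric isomers: CH3CN trans, Cl trans, PPh3 trans; CH3CN trans, Cl cis, PPh3 cis; CH3CN cis, Cl cis, PPh3 trans; CH3CN cis, Cl cis, PPh3 cis (chiral); CH3CN cis, Cl trans, PPh3 cis.
One of these lacks any improper symmetry element and so occurs as an enantiomeric pair, giving 5 + 1 = 6 stereoisomers in total.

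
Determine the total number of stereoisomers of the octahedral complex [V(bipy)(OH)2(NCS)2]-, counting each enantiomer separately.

4

In an octahedral complex each vertex has one trans partner and four cis neighbours.
Each bipy is bidentate and must span two cis positions.
Systematic placement gives 3 geometric isomers: OH cis, NCS trans; OH cis, NCS cis (chiral); OH trans, NCS cis.
One of these lacks any improper symmetry element and so occurs as an enantiomeric pair, giving 3 + 1 = 4 stereoisomers in total.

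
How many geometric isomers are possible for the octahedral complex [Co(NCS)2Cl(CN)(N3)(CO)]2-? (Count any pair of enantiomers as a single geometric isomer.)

Placing the ligands in turn and identifying arrangements related by rotation or reflection leaves 9 distinct geometric isomers.

9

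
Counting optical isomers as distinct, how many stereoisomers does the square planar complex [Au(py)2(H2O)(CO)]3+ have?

Systematic placement gives 2 geometric isomers: py cis; py trans.
Each arrangement has an internal mirror plane or centre of symmetry, so none is chiral.

2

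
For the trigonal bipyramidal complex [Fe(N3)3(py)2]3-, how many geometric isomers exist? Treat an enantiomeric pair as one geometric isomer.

A trigonal bipyramid has two axial and three equatorial sites, which are chemically inequivalent.
The distinct arrangements are (3 in all): py both equatorial; py one axial, one equatorial; py both axial.

3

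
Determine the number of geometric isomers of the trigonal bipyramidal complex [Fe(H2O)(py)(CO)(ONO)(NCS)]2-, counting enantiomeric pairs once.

Systematic enumeration (placing each ligand type in turn and discarding arrangements equivalent by rotation or reflection) gives 10 geometric isomers.

10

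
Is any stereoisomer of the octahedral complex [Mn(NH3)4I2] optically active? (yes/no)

There are 2 geometric isomers: I trans; I cis.
Each arrangement has an internal mirror plane or centre of symmetry, so none is chiral.

no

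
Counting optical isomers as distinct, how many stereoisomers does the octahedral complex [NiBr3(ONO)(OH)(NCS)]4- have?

5

The six octahedral sites form three mutually perpendicular trans pairs.
There are 4 geometric isomers: Br mer (3 arrangements); Br fac (chiral).
One of these lacks any improper symmetry element and so occurs as an enantiomeric pair, giving 4 + 1 = 5 stereoisomers in total.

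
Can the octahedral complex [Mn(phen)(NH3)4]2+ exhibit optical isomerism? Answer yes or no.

An octahedron has six vertices in three trans pairs; every non-trans pair is cis.
Each phen is bidentate and must span two cis positions.
Only one geometric arrangement is possible.

no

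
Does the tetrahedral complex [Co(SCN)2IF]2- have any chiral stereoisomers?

Only one geometric arrangement is possible.

no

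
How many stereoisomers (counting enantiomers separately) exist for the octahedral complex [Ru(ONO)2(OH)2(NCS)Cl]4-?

8

An octahedron has six vertices in three trans pairs; every non-trans pair is cis.
There are 6 geometric isomers: ONO trans, OH trans; ONO cis, OH cis (3 arrangements, 2 chiral); ONO trans, OH cis; ONO cis, OH trans.
Of these, 2 lack any improper symmetry element and so occur as enantiomeric pairs, giving 6 + 2 = 8 stereoisomers in total.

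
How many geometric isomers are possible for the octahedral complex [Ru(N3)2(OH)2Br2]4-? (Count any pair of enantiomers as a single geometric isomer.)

5

An octahedron has six vertices in three trans pairs; every non-trans pair is cis.
The distinct arrangements are (5 in all): N3 trans, OH trans, Br trans; N3 cis, OH cis, Br trans; N3 cis, OH trans, Br cis; N3 cis, OH cis, Br cis (chiral); N3 trans, OH cis, Br cis.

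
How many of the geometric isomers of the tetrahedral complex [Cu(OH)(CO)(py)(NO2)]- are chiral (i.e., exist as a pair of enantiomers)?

1

All four vertices of a tetrahedron are equivalent and mutually adjacent, so cis/trans isomerism cannot arise.
Only one geometric arrangement is possible; it has no improper symmetry element, so it exists as a pair of enantiomers (2 stereoisomers).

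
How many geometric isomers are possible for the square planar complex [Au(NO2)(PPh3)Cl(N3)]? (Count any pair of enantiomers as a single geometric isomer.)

3

The distinct arrangements are (3 in all): (Cl/NO2 trans, N3/PPh3 trans); (Cl/PPh3 trans, N3/NO2 trans); (Cl/N3 trans, NO2/PPh3 trans).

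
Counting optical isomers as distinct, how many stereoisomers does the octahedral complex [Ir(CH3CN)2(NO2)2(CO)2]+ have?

An octahedron has six vertices in three trans pairs; every non-trans pair is cis.
There are 5 geometric isomers: CH3CN trans, NO2 trans, CO trans; CH3CN trans, NO2 cis, CO cis; CH3CN cis, NO2 trans, CO cis; CH3CN cis, NO2 cis, CO cis (chiral); CH3CN cis, NO2 cis, CO trans.
One of these lacks any improper symmetry element and so occurs as an enantiomeric pair, giving 5 + 1 = 6 stereoisomers in total.

6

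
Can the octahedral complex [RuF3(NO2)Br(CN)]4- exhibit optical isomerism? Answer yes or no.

The six octahedral sites form three mutually perpendicular trans pairs.
Systematic placement gives 4 geometric isomers: F mer (3 arrangements); F fac (chiral).
One of these lacks any improper symmetry element and so occurs as an enantiomeric pair, giving 4 + 1 = 5 stereoisomers in total.

yes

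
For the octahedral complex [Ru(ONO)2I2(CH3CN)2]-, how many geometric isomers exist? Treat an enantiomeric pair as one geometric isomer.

The six octahedral sites form three mutually perpendicular trans pairs.
The distinct arrangements are (5 in all): ONO trans, I trans, CH3CN trans; ONO cis, I cis, CH3CN trans; ONO trans, I cis, CH3CN cis; ONO cis, I cis, CH3CN cis (chiral); ONO cis, I trans, CH3CN cis.

5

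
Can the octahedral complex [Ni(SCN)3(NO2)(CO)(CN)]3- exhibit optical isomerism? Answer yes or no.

The distinct arrangements are (4 in all): SCN mer (3 arrangements); SCN fac (chiral).
One of these lacks any improper symmetry element and so occurs as an enantiomeric pair, giving 4 + 1 = 5 stereoisomers in total.

yes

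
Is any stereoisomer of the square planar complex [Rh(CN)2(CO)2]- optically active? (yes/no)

In a square planar complex each vertex has one trans partner and two cis neighbours.
There are 2 geometric isomers: CN cis; CN trans.
Each arrangement has an internal mirror plane or centre of symmetry, so none is chiral.

no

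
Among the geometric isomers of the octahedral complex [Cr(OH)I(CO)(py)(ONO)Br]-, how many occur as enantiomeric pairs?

The six octahedral sites form three mutually perpendicular trans pairs.
Exhaustive case analysis gives 15 geometric isomers.
Of these, 15 lack any improper symmetry element and so occur as enantiomeric pairs, giving 15 + 15 = 30 stereoisomers in total.

15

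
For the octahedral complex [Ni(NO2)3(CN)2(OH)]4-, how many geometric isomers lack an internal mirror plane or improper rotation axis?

0

Systematic placement gives 3 geometric isomers: NO2 mer, CN trans; NO2 fac, CN cis; NO2 mer, CN cis.
Each arrangement has an internal mirror plane or centre of symmetry, so none is chiral.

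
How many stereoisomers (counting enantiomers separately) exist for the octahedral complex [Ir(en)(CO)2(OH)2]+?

An octahedron has six vertices in three trans pairs; every non-trans pair is cis.
Each en is bidentate and must span two cis positions.
Working through the distinct placements yields 3 geometric isomers: CO trans, OH cis; CO cis, OH cis (chiral); CO cis, OH trans.
One of these lacks any improper symmetry element and so occurs as an enantiomeric pair, giving 3 + 1 = 4 stereoisomers in total.

4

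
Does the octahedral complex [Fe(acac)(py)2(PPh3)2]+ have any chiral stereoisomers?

An octahedron has six vertices in three trans pairs; every non-trans pair is cis.
Each acac is bidentate and must span two cis positions.
Working through the distinct placements yields 3 geometric isomers: py cis, PPh3 trans; py trans, PPh3 cis; py cis, PPh3 cis (chiral).
One of these lacks any improper symmetry element and so occurs as an enantiomeric pair, giving 3 + 1 = 4 stereoisomers in total.

yes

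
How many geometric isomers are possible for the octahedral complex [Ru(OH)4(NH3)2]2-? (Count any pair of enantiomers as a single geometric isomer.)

Systematic placement gives 2 geometric isomers: NH3 trans; NH3 cis.

2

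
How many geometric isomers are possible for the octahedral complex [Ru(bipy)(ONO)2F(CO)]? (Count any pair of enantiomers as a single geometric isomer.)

The six octahedral sites form three mutually perpendicular trans pairs.
Each bipy is bidentate and must span two cis positions.
Working through the distinct placements yields 4 geometric isomers: ONO cis (3 arrangements, 2 chiral); ONO trans.

4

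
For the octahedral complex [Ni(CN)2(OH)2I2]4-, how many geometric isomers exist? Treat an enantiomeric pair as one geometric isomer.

5

The six octahedral sites form three mutually perpendicular trans pairs.
There are 5 geometric isomers: CN trans, OH trans, I trans; CN trans, OH cis, I cis; CN cis, OH trans, I cis; CN cis, OH cis, I cis (chiral); CN cis, OH cis, I trans.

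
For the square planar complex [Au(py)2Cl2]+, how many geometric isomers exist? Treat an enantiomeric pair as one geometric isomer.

2

A square has two trans pairs of vertices; adjacent vertices are cis.
There are 2 geometric isomers: py cis; py trans.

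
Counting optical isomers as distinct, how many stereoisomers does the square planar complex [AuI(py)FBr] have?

In a square planar complex each vertex has one trans partner and two cis neighbours.
Working through the distinct placements yields 3 geometric isomers: (Br/I trans, F/py trans); (Br/py trans, F/I trans); (Br/F trans, I/py trans).
Each arrangement has an internal mirror plane or centre of symmetry, so none is chiral.

3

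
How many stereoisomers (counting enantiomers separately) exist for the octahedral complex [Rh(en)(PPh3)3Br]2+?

The six octahedral sites form three mutually perpendicular trans pairs.
Each en is bidentate and must span two cis positions.
The distinct arrangements are (2 in all): PPh3 fac; PPh3 mer.
Each arrangement has an internal mirror plane or centre of symmetry, so none is chiral.

2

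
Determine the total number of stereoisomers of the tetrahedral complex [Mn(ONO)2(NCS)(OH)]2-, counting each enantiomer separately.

1

All four vertices of a tetrahedron are equivalent and mutually adjacent, so cis/trans isomerism cannot arise.
Only one geometric arrangement is possible.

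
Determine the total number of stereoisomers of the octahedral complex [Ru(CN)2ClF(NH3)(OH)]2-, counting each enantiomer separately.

An octahedron has six vertices in three trans pairs; every non-trans pair is cis.
Exhaustive case analysis gives 9 geometric isomers.
Of these, 6 lack any improper symmetry element and so occur as enantiomeric pairs, giving 9 + 6 = 15 stereoisomers in total.

15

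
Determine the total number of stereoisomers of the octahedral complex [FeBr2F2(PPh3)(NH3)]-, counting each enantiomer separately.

An octahedron has six vertices in three trans pairs; every non-trans pair is cis.
There are 6 geometric isomers: Br trans, F trans; Br trans, F cis; Br cis, F cis (3 arrangements, 2 chiral); Br cis, F trans.
Of these, 2 lack any improper symmetry element and so occur as enantiomeric pairs, giving 6 + 2 = 8 stereoisomers in total.

8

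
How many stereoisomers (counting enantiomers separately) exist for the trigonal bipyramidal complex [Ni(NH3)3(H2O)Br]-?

A trigonal bipyramid has two axial and three equatorial sites, which are chemically inequivalent.
Working through the distinct placements yields 4 geometric isomers: H2O axial, Br axial; H2O equatorial, Br axial; H2O axial, Br equatorial; H2O equatorial, Br equatorial.
Each arrangement has an internal mirror plane or centre of symmetry, so none is chiral.

4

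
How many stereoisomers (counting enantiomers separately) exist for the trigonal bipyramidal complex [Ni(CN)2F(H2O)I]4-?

10

In a trigonal bipyramid the two axial positions differ from the three equatorial ones.
Placing the ligands in turn and identifying arrangements related by rotation or reflection leaves 7 distinct geometric isomers.
Of these, 3 lack any improper symmetry element and so occur as enantiomeric pairs, giving 7 + 3 = 10 stereoisomers in total.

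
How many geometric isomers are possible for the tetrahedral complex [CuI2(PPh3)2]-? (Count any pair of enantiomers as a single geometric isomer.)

1

In a tetrahedral complex all four positions are equivalent and every pair of ligands is adjacent — there is no cis/trans distinction.
Only one geometric arrangement is possible.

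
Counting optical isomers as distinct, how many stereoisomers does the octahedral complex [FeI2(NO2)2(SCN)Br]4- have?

8

The six octahedral sites form three mutually perpendicular trans pairs.
The distinct arrangements are (6 in all): I cis, NO2 cis (3 arrangements, 2 chiral); I cis, NO2 trans; I trans, NO2 cis; I trans, NO2 trans.
Of these, 2 lack any improper symmetry element and so occur as enantiomeric pairs, giving 6 + 2 = 8 stereoisomers in total.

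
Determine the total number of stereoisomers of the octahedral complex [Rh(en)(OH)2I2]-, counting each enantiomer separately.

4

In an octahedral complex each vertex has one trans partner and four cis neighbours.
Each en is bidentate and must span two cis positions.
Systematic placement gives 3 geometric isomers: OH cis, I trans; OH cis, I cis (chiral); OH trans, I cis.
One of these lacks any improper symmetry element and so occurs as an enantiomeric pair, giving 3 + 1 = 4 stereoisomers in total.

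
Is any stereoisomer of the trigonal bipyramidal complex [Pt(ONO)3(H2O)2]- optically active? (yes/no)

no

A trigonal bipyramid has two axial and three equatorial sites, which are chemically inequivalent.
Systematic placement gives 3 geometric isomers: H2O both axial; H2O one axial, one equatorial; H2O both equatorial.
Each arrangement has an internal mirror plane or centre of symmetry, so none is chiral.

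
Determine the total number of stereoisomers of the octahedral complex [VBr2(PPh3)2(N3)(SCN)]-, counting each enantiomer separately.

The six octahedral sites form three mutually perpendicular trans pairs.
The distinct arrangements are (6 in all): Br trans, PPh3 cis; Br trans, PPh3 trans; Br cis, PPh3 cis (3 arrangements, 2 chiral); Br cis, PPh3 trans.
Of these, 2 lack any improper symmetry element and so occur as enantiomeric pairs, giving 6 + 2 = 8 stereoisomers in total.

8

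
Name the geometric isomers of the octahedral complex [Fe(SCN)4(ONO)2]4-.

cis and trans

An octahedron has six vertices in three trans pairs; every non-trans pair is cis.
Systematic placement gives 2 geometric isomers: ONO trans; ONO cis.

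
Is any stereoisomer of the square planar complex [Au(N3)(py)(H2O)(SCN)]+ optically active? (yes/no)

no

In a square planar complex each vertex has one trans partner and two cis neighbours.
There are 3 geometric isomers: (H2O/SCN trans, N3/py trans); (H2O/py trans, N3/SCN trans); (H2O/N3 trans, SCN/py trans).
Each arrangement has an internal mirror plane or centre of symmetry, so none is chiral.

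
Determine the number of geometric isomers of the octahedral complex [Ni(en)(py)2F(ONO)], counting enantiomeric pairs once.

Each en is bidentate and must span two cis positions.
There are 4 geometric isomers: py cis (3 arrangements, 2 chiral); py trans.

4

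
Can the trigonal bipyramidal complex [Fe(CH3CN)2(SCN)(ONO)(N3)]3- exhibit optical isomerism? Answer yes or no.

yes

In a trigonal bipyramid the two axial positions differ from the three equatorial ones.
Placing the ligands in turn and identifying arrangements related by rotation or reflection leaves 7 distinct geometric isomers.
Of these, 3 lack any improper symmetry element and so occur as enantiomeric pairs, giving 7 + 3 = 10 stereoisomers in total.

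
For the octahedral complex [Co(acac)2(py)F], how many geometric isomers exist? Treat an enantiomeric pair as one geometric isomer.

2

The six octahedral sites form three mutually perpendicular trans pairs.
Each acac is bidentate and must span two cis positions.
The distinct arrangements are (2 in all): py and F mutually cis (chiral); py and F mutually trans.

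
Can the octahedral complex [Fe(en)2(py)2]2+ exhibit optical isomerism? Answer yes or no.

yes

Each en is bidentate and must span two cis positions.
There are 2 geometric isomers: py trans; py cis (chiral).
One of these lacks any improper symmetry element and so occurs as an enantiomeric pair, giving 2 + 1 = 3 stereoisomers in total.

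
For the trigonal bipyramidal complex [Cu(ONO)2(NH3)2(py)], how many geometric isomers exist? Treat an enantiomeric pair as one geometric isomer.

5

In a trigonal bipyramid the two axial positions differ from the three equatorial ones.
Exhaustive case analysis gives 5 geometric isomers.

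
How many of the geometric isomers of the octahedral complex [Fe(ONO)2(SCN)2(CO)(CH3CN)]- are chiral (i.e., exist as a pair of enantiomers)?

2

In an octahedral complex each vertex has one trans partner and four cis neighbours.
Working through the distinct placements yields 6 geometric isomers: ONO trans, SCN trans; ONO cis, SCN cis (3 arrangements, 2 chiral); ONO cis, SCN trans; ONO trans, SCN cis.
Of these, 2 lack any improper symmetry element and so occur as enantiomeric pairs, giving 6 + 2 = 8 stereoisomers in total.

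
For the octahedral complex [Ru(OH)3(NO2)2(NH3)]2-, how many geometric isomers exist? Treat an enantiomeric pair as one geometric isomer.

In an octahedral complex each vertex has one trans partner and four cis neighbours.
Working through the distinct placements yields 3 geometric isomers: OH mer, NO2 cis; OH mer, NO2 trans; OH fac, NO2 cis.

3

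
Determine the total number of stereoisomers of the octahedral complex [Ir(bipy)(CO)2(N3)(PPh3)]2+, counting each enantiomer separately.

6

An octahedron has six vertices in three trans pairs; every non-trans pair is cis.
Each bipy is bidentate and must span two cis positions.
Working through the distinct placements yields 4 geometric isomers: CO trans; CO cis (3 arrangements, 2 chiral).
Of these, 2 lack any improper symmetry element and so occur as enantiomeric pairs, giving 4 + 2 = 6 stereoisomers in total.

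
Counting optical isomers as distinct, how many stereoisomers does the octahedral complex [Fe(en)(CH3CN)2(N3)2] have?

4

In an octahedral complex each vertex has one trans partner and four cis neighbours.
Each en is bidentate and must span two cis positions.
Systematic placement gives 3 geometric isomers: CH3CN trans, N3 cis; CH3CN cis, N3 cis (chiral); CH3CN cis, N3 trans.
One of these lacks any improper symmetry element and so occurs as an enantiomeric pair, giving 3 + 1 = 4 stereoisomers in total.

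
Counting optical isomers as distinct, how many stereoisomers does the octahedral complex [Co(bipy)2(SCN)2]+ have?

3

An octahedron has six vertices in three trans pairs; every non-trans pair is cis.
Each bipy is bidentate and must span two cis positions.
Working through the distinct placements yields 2 geometric isomers: SCN trans; SCN cis (chiral).
One of these lacks any improper symmetry element and so occurs as an enantiomeric pair, giving 2 + 1 = 3 stereoisomers in total.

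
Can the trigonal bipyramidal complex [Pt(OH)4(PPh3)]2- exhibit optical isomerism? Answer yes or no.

Systematic placement gives 2 geometric isomers: PPh3 equatorial; PPh3 axial.
Each arrangement has an internal mirror plane or centre of symmetry, so none is chiral.

no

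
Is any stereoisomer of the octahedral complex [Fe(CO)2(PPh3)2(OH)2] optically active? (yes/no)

An octahedron has six vertices in three trans pairs; every non-trans pair is cis.
The distinct arrangements are (5 in all): CO trans, PPh3 trans, OH trans; CO trans, PPh3 cis, OH cis; CO cis, PPh3 trans, OH cis; CO cis, PPh3 cis, OH cis (chiral); CO cis, PPh3 cis, OH trans.
One of these lacks any improper symmetry element and so occurs as an enantiomeric pair, giving 5 + 1 = 6 stereoisomers in total.

yes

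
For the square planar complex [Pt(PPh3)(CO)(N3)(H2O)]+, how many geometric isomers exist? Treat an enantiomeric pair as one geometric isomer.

Systematic placement gives 3 geometric isomers: (CO/N3 trans, H2O/PPh3 trans); (CO/PPh3 trans, H2O/N3 trans); (CO/H2O trans, N3/PPh3 trans).

3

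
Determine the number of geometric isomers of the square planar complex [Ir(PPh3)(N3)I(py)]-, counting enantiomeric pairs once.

In a square planar complex each vertex has one trans partner and two cis neighbours.
Working through the distinct placements yields 3 geometric isomers: (I/PPh3 trans, N3/py trans); (I/py trans, N3/PPh3 trans); (I/N3 trans, PPh3/py trans).

3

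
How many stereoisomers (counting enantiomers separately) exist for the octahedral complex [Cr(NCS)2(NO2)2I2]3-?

6

An octahedron has six vertices in three trans pairs; every non-trans pair is cis.
The distinct arrangements are (5 in all): NCS trans, NO2 trans, I trans; NCS cis, NO2 cis, I trans; NCS cis, NO2 trans, I cis; NCS cis, NO2 cis, I cis (chiral); NCS trans, NO2 cis, I cis.
One of these lacks any improper symmetry element and so occurs as an enantiomeric pair, giving 5 + 1 = 6 stereoisomers in total.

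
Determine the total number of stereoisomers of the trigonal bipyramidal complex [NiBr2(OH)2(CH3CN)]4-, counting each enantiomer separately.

A trigonal bipyramid has two axial and three equatorial sites, which are chemically inequivalent.
Systematic enumeration (placing each ligand type in turn and discarding arrangements equivalent by rotation or reflection) gives 5 geometric isomers.
One of these lacks any improper symmetry element and so occurs as an enantiomeric pair, giving 5 + 1 = 6 stereoisomers in total.

6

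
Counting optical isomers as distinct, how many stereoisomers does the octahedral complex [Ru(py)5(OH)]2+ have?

Only one geometric arrangement is possible.

1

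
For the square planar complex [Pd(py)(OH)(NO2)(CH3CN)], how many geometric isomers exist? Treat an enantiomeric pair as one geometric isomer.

A square has two trans pairs of vertices; adjacent vertices are cis.
Systematic placement gives 3 geometric isomers: (CH3CN/OH trans, NO2/py trans); (CH3CN/py trans, NO2/OH trans); (CH3CN/NO2 trans, OH/py trans).

3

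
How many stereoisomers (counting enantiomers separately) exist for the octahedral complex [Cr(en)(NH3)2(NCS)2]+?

In an octahedral complex each vertex has one trans partner and four cis neighbours.
Each en is bidentate and must span two cis positions.
Systematic placement gives 3 geometric isomers: NH3 cis, NCS trans; NH3 cis, NCS cis (chiral); NH3 trans, NCS cis.
One of these lacks any improper symmetry element and so occurs as an enantiomeric pair, giving 3 + 1 = 4 stereoisomers in total.

4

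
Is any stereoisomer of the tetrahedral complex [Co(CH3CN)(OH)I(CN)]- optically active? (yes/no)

yes

All four vertices of a tetrahedron are equivalent and mutually adjacent, so cis/trans isomerism cannot arise.
Only one geometric arrangement is possible; it has no improper symmetry element, so it exists as a pair of enantiomers (2 stereoisomers).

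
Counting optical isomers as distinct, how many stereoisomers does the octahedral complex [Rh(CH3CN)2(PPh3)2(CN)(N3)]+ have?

The six octahedral sites form three mutually perpendicular trans pairs.
The distinct arrangements are (6 in all): CH3CN trans, PPh3 trans; CH3CN trans, PPh3 cis; CH3CN cis, PPh3 trans; CH3CN cis, PPh3 cis (3 arrangements, 2 chiral).
Of these, 2 lack any improper symmetry element and so occur as enantiomeric pairs, giving 6 + 2 = 8 stereoisomers in total.

8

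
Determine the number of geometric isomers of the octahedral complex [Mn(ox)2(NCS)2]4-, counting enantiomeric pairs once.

2

In an octahedral complex each vertex has one trans partner and four cis neighbours.
Each ox is bidentate and must span two cis positions.
Working through the distinct placements yields 2 geometric isomers: NCS trans; NCS cis (chiral).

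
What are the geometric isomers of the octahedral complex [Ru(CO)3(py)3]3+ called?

fac and mer

In an octahedral complex each vertex has one trans partner and four cis neighbours.
Working through the distinct placements yields 2 geometric isomers: CO mer; CO fac.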